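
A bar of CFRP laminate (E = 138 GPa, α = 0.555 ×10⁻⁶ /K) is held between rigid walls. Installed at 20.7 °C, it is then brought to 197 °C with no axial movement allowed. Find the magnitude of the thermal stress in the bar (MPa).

ΔT = 176.3 K. Constrained thermal stress σ = E·α·ΔT = 138.0×10³ MPa × 0.555×10⁻⁶ × 176.3 = 13.5 MPa (compressive).

13.5 MPa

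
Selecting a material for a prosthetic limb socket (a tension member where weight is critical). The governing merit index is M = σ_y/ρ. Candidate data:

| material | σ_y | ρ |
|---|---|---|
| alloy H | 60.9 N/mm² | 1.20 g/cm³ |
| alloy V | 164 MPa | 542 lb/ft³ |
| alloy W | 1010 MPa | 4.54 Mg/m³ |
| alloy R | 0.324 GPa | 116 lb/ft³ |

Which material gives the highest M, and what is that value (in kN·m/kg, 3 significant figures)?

Putting every candidate on a common basis:
  alloy H: σ_y = 60.90 MPa, ρ = 1200 kg/m³
  alloy V: σ_y = 164.0 MPa, ρ = 8682 kg/m³
  alloy W: σ_y = 1010 MPa, ρ = 4540 kg/m³
  alloy R: σ_y = 324.0 MPa, ρ = 1858 kg/m³
  alloy W: M = 222 kN·m/kg
  alloy R: M = 174 kN·m/kg
  alloy H: M = 50.8 kN·m/kg
  alloy V: M = 18.9 kN·m/kg
Highest index: alloy W.

alloy W, M = 222 kN·m/kg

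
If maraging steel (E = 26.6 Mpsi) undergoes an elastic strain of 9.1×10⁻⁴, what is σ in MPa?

167 MPa

E = 26.6 Mpsi = 183.4 GPa.
σ = E·ε = 183400 MPa × 9.1×10⁻⁴ = 167 MPa.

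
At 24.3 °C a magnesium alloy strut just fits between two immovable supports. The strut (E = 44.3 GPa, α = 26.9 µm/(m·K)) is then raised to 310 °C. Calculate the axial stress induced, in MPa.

340 MPa

ΔT = 285.7 K. Constrained thermal stress σ = E·α·ΔT = 44.30×10³ MPa × 26.9×10⁻⁶ × 285.7 = 340 MPa (compressive).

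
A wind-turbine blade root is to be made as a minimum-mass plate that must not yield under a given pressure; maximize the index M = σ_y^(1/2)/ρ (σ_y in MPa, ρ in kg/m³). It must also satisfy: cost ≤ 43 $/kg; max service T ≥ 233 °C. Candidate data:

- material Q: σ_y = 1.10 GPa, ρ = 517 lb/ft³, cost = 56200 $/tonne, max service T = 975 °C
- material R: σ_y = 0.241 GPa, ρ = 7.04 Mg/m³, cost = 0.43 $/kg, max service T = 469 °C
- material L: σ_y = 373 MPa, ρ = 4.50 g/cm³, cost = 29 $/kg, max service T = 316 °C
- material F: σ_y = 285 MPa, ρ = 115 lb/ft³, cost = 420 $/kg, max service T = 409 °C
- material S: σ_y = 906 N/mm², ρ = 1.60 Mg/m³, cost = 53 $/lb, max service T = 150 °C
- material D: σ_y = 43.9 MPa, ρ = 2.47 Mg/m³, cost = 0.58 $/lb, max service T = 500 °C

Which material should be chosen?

Screen on constraints: cost ≤ 43 $/kg; max service T ≥ 233 °C. Survivors: material R, material L, material D.
After converting to SI:
  material R: σ_y = 241.0 MPa, ρ = 7040 kg/m³
  material L: σ_y = 373.0 MPa, ρ = 4500 kg/m³
  material D: σ_y = 43.90 MPa, ρ = 2470 kg/m³
  material L: M = 4.29×10⁻³
  material D: M = 2.68×10⁻³
  material R: M = 2.21×10⁻³
Material L has the largest M.

material L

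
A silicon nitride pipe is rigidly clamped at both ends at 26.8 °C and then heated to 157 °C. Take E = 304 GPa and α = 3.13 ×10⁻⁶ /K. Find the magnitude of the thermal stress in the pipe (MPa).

124 MPa

ΔT = 130.2 K. Constrained thermal stress σ = E·α·ΔT = 304.0×10³ MPa × 3.13×10⁻⁶ × 130.2 = 124 MPa (compressive).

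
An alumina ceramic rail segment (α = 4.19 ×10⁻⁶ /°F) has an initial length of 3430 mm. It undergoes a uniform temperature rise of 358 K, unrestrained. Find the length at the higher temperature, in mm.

3439.3 mm

Convert α: 4.19×10⁻⁶/°F × (9/5) = 7.54×10⁻⁶/K.
ΔL = α·L₀·ΔT = 7.54×10⁻⁶ × 3430 mm × 358.0 K = 9.26 mm.
L = L₀ + ΔL = 3430 + 9.26 = 3439.3 mm.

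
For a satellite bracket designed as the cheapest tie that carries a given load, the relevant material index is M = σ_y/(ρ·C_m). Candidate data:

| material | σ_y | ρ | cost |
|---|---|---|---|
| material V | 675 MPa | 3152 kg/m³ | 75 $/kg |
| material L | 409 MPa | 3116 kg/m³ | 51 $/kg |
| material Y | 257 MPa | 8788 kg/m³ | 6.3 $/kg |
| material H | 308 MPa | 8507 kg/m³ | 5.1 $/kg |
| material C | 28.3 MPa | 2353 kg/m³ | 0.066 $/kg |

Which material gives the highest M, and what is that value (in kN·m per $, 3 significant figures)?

Per-candidate index values:
  material C: M = 182 kN·m per $
  material H: M = 7.10 kN·m per $
  material Y: M = 4.64 kN·m per $
  material V: M = 2.86 kN·m per $
  material L: M = 2.57 kN·m per $
Highest index: material C.

material C, M = 182 kN·m per $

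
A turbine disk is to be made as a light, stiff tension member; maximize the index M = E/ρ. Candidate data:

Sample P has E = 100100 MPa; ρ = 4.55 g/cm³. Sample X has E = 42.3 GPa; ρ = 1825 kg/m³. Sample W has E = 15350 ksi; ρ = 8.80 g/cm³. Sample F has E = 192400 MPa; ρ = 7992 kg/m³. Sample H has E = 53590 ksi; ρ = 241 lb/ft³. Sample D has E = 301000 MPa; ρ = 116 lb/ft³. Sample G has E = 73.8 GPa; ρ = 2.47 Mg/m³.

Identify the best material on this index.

Convert each candidate to consistent units, then evaluate M:
  sample P: E = 100.1 GPa, ρ = 4550 kg/m³
  sample X: E = 42.30 GPa, ρ = 1825 kg/m³
  sample W: E = 105.8 GPa, ρ = 8800 kg/m³
  sample F: E = 192.4 GPa, ρ = 7992 kg/m³
  sample H: E = 369.5 GPa, ρ = 3860 kg/m³
  sample D: E = 301.0 GPa, ρ = 1858 kg/m³
  sample G: E = 73.80 GPa, ρ = 2470 kg/m³
  sample D: M = 162 MN·m/kg
  sample H: M = 95.7 MN·m/kg
  sample G: M = 29.9 MN·m/kg
  sample F: M = 24.1 MN·m/kg
  sample X: M = 23.2 MN·m/kg
  sample P: M = 22.0 MN·m/kg
  sample W: M = 12.0 MN·m/kg
Sample D has the largest M.

sample D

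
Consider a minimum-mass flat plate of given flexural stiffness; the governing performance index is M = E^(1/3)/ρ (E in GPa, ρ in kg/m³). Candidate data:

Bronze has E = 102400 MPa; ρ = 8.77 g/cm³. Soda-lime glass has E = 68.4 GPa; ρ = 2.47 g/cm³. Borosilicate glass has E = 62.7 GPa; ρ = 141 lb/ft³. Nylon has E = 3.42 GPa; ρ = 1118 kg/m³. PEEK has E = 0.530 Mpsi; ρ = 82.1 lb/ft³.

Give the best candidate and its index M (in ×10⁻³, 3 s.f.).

borosilicate glass, M = 1.76×10⁻³

Normalizing units and computing the index:
  bronze: E = 102.4 GPa, ρ = 8770 kg/m³
  soda-lime glass: E = 68.40 GPa, ρ = 2470 kg/m³
  borosilicate glass: E = 62.70 GPa, ρ = 2259 kg/m³
  nylon: E = 3.420 GPa, ρ = 1118 kg/m³
  PEEK: E = 3.654 GPa, ρ = 1315 kg/m³
  borosilicate glass: M = 1.76×10⁻³
  soda-lime glass: M = 1.66×10⁻³
  nylon: M = 1.35×10⁻³
  PEEK: M = 1.17×10⁻³
  bronze: M = 0.533×10⁻³
Highest index: borosilicate glass.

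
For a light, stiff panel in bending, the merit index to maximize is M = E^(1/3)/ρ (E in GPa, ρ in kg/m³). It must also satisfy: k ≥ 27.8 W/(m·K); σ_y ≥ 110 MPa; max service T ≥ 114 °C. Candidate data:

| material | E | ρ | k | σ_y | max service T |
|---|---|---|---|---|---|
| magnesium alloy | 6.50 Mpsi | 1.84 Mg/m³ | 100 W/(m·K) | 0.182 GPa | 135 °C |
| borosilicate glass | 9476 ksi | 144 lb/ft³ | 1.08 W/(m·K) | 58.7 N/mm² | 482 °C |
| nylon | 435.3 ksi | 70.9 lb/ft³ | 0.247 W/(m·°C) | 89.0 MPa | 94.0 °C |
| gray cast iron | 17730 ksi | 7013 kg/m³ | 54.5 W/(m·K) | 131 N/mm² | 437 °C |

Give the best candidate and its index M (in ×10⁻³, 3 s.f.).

magnesium alloy, M = 1.93×10⁻³

Screen on constraints: k ≥ 27.8 W/(m·K); σ_y ≥ 110 MPa; max service T ≥ 114 °C. Survivors: magnesium alloy, gray cast iron.
Putting every candidate on a common basis:
  magnesium alloy: E = 44.82 GPa, ρ = 1840 kg/m³
  gray cast iron: E = 122.2 GPa, ρ = 7013 kg/m³
  magnesium alloy: M = 1.93×10⁻³
  gray cast iron: M = 0.708×10⁻³
Magnesium alloy ranks first.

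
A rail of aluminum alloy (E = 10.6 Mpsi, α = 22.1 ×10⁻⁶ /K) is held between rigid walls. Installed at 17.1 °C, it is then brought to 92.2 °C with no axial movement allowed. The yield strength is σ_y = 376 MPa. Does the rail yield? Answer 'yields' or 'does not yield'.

does not yield

E = 10.6 Mpsi = 73.08 GPa.
ΔT = 75.10 K. Constrained thermal stress σ = E·α·ΔT = 73.08×10³ MPa × 22.1×10⁻⁶ × 75.10 = 121 MPa (compressive).
Compare to σ_y = 376 MPa: σ < σ_y, so it does not yield.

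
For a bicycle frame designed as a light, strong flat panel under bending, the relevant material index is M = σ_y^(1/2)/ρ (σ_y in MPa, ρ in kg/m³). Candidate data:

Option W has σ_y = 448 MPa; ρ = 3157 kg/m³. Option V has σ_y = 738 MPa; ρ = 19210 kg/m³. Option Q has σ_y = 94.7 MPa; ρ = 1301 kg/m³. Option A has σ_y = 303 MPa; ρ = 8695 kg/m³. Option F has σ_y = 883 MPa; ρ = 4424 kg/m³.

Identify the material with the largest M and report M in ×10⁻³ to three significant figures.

Evaluate M for each candidate:
  option Q: M = 7.48×10⁻³
  option F: M = 6.72×10⁻³
  option W: M = 6.70×10⁻³
  option A: M = 2.00×10⁻³
  option V: M = 1.41×10⁻³
Highest index: option Q.

option Q, M = 7.48×10⁻³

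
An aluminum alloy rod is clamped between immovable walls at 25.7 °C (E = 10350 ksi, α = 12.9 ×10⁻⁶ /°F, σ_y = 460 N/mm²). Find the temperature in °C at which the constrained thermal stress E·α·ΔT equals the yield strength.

303 °C

E = 10350 ksi = 71.36 GPa.
α = 12.9×10⁻⁶/°F × 9/5 = 23.2×10⁻⁶/K.
σ_y = 460 N/mm² = 460.0 MPa.
E·α·ΔT = 460.0 MPa ⇒ ΔT = 460.0 / (71.36×10³ × 23.2×10⁻⁶) = 277.6 K.
T = 25.7 + 277.6 = 303.3 °C.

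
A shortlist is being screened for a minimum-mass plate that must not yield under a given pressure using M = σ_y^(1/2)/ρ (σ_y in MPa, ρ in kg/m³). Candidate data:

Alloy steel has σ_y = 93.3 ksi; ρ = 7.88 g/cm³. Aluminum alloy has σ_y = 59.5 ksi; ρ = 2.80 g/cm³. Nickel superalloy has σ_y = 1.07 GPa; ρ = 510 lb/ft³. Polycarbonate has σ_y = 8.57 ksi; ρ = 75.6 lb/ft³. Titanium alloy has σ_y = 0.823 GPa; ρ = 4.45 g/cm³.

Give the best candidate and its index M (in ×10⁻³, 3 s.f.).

aluminum alloy, M = 7.23×10⁻³

Normalizing units and computing the index:
  alloy steel: σ_y = 643.3 MPa, ρ = 7880 kg/m³
  aluminum alloy: σ_y = 410.2 MPa, ρ = 2800 kg/m³
  nickel superalloy: σ_y = 1070 MPa, ρ = 8169 kg/m³
  polycarbonate: σ_y = 59.09 MPa, ρ = 1211 kg/m³
  titanium alloy: σ_y = 823.0 MPa, ρ = 4450 kg/m³
  aluminum alloy: M = 7.23×10⁻³
  titanium alloy: M = 6.45×10⁻³
  polycarbonate: M = 6.35×10⁻³
  nickel superalloy: M = 4.00×10⁻³
  alloy steel: M = 3.22×10⁻³
Aluminum alloy has the largest M.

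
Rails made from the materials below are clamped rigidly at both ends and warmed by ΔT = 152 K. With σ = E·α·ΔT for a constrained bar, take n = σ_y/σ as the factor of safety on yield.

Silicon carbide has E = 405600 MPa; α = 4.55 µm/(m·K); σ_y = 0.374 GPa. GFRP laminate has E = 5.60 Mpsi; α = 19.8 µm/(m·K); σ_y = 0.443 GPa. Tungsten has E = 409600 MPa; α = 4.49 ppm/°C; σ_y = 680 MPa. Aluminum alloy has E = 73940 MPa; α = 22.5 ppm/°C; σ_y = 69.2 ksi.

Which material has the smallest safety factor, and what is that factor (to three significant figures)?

silicon carbide, n = 1.33

Per material, after unit conversion:
  silicon carbide: E = 405.6, α = 4.55, σ_y = 374.0 → σ = 281 MPa, n = 1.33
  GFRP laminate: E = 38.61, α = 19.8, σ_y = 443.0 → σ = 116 MPa, n = 3.81
  tungsten: E = 409.6, α = 4.49, σ_y = 680.0 → σ = 280 MPa, n = 2.43
  aluminum alloy: E = 73.94, α = 22.5, σ_y = 477.1 → σ = 253 MPa, n = 1.89
The minimum is silicon carbide at n = 1.33.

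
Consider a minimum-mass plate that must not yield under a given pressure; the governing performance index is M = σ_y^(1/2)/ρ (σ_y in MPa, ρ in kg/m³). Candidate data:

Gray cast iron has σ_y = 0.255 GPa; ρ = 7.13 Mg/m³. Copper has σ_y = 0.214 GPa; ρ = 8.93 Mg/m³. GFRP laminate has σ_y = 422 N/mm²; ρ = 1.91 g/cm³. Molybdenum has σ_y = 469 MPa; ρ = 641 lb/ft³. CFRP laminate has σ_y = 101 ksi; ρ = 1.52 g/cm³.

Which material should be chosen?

Putting every candidate on a common basis:
  gray cast iron: σ_y = 255.0 MPa, ρ = 7130 kg/m³
  copper: σ_y = 214.0 MPa, ρ = 8930 kg/m³
  GFRP laminate: σ_y = 422.0 MPa, ρ = 1910 kg/m³
  molybdenum: σ_y = 469.0 MPa, ρ = 10270 kg/m³
  CFRP laminate: σ_y = 696.4 MPa, ρ = 1520 kg/m³
  CFRP laminate: M = 17.4×10⁻³
  GFRP laminate: M = 10.8×10⁻³
  gray cast iron: M = 2.24×10⁻³
  molybdenum: M = 2.11×10⁻³
  copper: M = 1.64×10⁻³
Highest index: CFRP laminate.

CFRP laminate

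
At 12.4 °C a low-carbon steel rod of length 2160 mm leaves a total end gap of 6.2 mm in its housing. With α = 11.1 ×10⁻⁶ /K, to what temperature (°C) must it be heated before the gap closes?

271 °C

α·L₀·ΔT = 6.2 mm ⇒ ΔT = 6.2 / (11.1×10⁻⁶ × 2160.0) = 258.6 K.
T = 12.4 + 258.6 = 271.0 °C.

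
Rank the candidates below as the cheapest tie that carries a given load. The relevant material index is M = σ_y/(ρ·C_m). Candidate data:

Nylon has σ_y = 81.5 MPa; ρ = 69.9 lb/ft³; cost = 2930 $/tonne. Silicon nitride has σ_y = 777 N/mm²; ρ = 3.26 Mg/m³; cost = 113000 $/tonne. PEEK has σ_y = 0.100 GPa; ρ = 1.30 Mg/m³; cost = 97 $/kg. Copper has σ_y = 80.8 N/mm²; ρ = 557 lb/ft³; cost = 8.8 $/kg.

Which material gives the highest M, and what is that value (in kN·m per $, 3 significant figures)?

After converting to SI:
  nylon: σ_y = 81.50 MPa, ρ = 1120 kg/m³, cost = 2.930 $/kg
  silicon nitride: σ_y = 777.0 MPa, ρ = 3260 kg/m³, cost = 113.0 $/kg
  PEEK: σ_y = 100.0 MPa, ρ = 1300 kg/m³, cost = 97.00 $/kg
  copper: σ_y = 80.80 MPa, ρ = 8922 kg/m³, cost = 8.800 $/kg
  nylon: M = 24.8 kN·m per $
  silicon nitride: M = 2.11 kN·m per $
  copper: M = 1.03 kN·m per $
  PEEK: M = 0.793 kN·m per $
Nylon ranks first.

nylon, M = 24.8 kN·m per $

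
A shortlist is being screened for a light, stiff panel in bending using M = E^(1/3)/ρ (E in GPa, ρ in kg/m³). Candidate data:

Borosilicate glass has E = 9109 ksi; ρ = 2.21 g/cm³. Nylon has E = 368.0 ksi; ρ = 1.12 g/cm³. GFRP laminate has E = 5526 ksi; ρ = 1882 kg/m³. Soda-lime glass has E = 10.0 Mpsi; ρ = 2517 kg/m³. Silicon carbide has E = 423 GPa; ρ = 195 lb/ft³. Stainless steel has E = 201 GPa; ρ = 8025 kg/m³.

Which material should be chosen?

After converting to SI:
  borosilicate glass: E = 62.80 GPa, ρ = 2210 kg/m³
  nylon: E = 2.537 GPa, ρ = 1120 kg/m³
  GFRP laminate: E = 38.10 GPa, ρ = 1882 kg/m³
  soda-lime glass: E = 68.95 GPa, ρ = 2517 kg/m³
  silicon carbide: E = 423.0 GPa, ρ = 3124 kg/m³
  stainless steel: E = 201.0 GPa, ρ = 8025 kg/m³
  silicon carbide: M = 2.40×10⁻³
  borosilicate glass: M = 1.80×10⁻³
  GFRP laminate: M = 1.79×10⁻³
  soda-lime glass: M = 1.63×10⁻³
  nylon: M = 1.22×10⁻³
  stainless steel: M = 0.730×10⁻³
Silicon carbide has the largest M.

silicon carbide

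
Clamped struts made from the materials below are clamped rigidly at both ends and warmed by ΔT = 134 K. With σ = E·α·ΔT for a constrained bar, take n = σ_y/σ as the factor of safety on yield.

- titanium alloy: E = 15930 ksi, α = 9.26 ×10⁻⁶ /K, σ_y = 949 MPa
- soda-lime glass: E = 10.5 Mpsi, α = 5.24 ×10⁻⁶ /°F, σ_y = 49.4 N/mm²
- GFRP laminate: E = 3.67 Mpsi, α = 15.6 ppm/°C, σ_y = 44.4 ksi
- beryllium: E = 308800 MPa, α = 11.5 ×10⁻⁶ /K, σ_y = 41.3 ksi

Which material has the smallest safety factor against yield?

soda-lime glass

Converting E to GPa, α to ×10⁻⁶/K, σ_y to MPa, then σ and n for each:
  titanium alloy: E = 109.8, α = 9.26, σ_y = 949.0 → σ = 136 MPa, n = 6.96
  soda-lime glass: E = 72.39, α = 9.43, σ_y = 49.40 → σ = 91.5 MPa, n = 0.540
  GFRP laminate: E = 25.30, α = 15.6, σ_y = 306.1 → σ = 52.9 MPa, n = 5.79
  beryllium: E = 308.8, α = 11.5, σ_y = 284.8 → σ = 476 MPa, n = 0.598
The minimum is soda-lime glass at n = 0.540.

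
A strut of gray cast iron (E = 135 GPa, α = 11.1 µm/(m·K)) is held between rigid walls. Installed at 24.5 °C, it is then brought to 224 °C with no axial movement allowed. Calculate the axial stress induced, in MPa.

ΔT = 199.5 K. Constrained thermal stress σ = E·α·ΔT = 135.0×10³ MPa × 11.1×10⁻⁶ × 199.5 = 299 MPa (compressive).

299 MPa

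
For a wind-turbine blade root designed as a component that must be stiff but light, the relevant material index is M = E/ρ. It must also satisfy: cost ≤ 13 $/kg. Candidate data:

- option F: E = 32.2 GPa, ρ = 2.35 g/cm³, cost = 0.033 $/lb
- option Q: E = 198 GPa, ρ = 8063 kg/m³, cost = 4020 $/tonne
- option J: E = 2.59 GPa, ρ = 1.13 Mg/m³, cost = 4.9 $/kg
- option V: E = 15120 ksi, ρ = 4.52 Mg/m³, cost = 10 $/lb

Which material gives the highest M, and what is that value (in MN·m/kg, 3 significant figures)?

option Q, M = 24.6 MN·m/kg

Screen on constraints: cost ≤ 13 $/kg. Survivors: option F, option Q, option J.
Normalizing units and computing the index:
  option F: E = 32.20 GPa, ρ = 2350 kg/m³
  option Q: E = 198.0 GPa, ρ = 8063 kg/m³
  option J: E = 2.590 GPa, ρ = 1130 kg/m³
  option Q: M = 24.6 MN·m/kg
  option F: M = 13.7 MN·m/kg
  option J: M = 2.29 MN·m/kg
Option Q has the largest M.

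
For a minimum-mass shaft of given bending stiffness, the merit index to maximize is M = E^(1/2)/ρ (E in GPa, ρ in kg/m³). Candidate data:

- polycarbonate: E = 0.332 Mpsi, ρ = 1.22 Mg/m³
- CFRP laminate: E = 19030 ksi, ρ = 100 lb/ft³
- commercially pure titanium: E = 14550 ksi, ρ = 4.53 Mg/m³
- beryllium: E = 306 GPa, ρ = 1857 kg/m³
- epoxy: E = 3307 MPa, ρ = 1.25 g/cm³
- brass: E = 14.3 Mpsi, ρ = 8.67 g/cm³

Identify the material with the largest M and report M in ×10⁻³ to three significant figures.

In SI units:
  polycarbonate: E = 2.289 GPa, ρ = 1220 kg/m³
  CFRP laminate: E = 131.2 GPa, ρ = 1602 kg/m³
  commercially pure titanium: E = 100.3 GPa, ρ = 4530 kg/m³
  beryllium: E = 306.0 GPa, ρ = 1857 kg/m³
  epoxy: E = 3.307 GPa, ρ = 1250 kg/m³
  brass: E = 98.60 GPa, ρ = 8670 kg/m³
  beryllium: M = 9.42×10⁻³
  CFRP laminate: M = 7.15×10⁻³
  commercially pure titanium: M = 2.21×10⁻³
  epoxy: M = 1.45×10⁻³
  polycarbonate: M = 1.24×10⁻³
  brass: M = 1.15×10⁻³
The maximum is for beryllium.

beryllium, M = 9.42×10⁻³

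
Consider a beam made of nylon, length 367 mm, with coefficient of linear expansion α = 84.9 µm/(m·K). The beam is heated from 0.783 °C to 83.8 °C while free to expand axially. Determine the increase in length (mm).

ΔT = 83.8 − 0.783 = 83.02 K.
ΔL = α·L₀·ΔT = 84.9×10⁻⁶ × 367 mm × 83.02 K = 2.59 mm.

2.59 mm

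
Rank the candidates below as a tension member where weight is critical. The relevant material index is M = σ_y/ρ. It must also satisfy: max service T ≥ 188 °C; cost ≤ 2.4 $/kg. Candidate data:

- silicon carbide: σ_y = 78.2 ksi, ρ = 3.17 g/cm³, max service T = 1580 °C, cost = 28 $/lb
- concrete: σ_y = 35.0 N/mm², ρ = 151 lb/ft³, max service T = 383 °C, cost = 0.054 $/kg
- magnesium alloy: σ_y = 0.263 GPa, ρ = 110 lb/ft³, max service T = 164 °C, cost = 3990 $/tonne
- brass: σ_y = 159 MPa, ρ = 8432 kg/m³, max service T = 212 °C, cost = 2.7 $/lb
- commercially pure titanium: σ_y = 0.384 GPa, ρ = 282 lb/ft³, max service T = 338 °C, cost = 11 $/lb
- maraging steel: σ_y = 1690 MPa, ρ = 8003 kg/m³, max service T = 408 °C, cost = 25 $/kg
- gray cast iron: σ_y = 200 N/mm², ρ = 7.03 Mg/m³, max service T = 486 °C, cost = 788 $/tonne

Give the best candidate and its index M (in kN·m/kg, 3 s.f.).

Screen on constraints: max service T ≥ 188 °C; cost ≤ 2.4 $/kg. Survivors: concrete, gray cast iron.
In SI units:
  concrete: σ_y = 35.00 MPa, ρ = 2419 kg/m³
  gray cast iron: σ_y = 200.0 MPa, ρ = 7030 kg/m³
  gray cast iron: M = 28.4 kN·m/kg
  concrete: M = 14.5 kN·m/kg
Gray cast iron ranks first.

gray cast iron, M = 28.4 kN·m/kg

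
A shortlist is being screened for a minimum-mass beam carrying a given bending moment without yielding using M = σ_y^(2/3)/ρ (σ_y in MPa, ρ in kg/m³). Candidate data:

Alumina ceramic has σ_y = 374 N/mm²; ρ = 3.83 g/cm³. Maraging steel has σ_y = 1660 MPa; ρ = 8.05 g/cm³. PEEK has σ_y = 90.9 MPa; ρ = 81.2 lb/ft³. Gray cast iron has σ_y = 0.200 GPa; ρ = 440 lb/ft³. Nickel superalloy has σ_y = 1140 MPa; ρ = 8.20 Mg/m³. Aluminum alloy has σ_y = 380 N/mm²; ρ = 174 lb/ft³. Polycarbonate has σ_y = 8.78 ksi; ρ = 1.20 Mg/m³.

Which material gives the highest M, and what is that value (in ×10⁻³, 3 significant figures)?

aluminum alloy, M = 18.8×10⁻³

Putting every candidate on a common basis:
  alumina ceramic: σ_y = 374.0 MPa, ρ = 3830 kg/m³
  maraging steel: σ_y = 1660 MPa, ρ = 8050 kg/m³
  PEEK: σ_y = 90.90 MPa, ρ = 1301 kg/m³
  gray cast iron: σ_y = 200.0 MPa, ρ = 7048 kg/m³
  nickel superalloy: σ_y = 1140 MPa, ρ = 8200 kg/m³
  aluminum alloy: σ_y = 380.0 MPa, ρ = 2787 kg/m³
  polycarbonate: σ_y = 60.54 MPa, ρ = 1200 kg/m³
  aluminum alloy: M = 18.8×10⁻³
  maraging steel: M = 17.4×10⁻³
  PEEK: M = 15.5×10⁻³
  alumina ceramic: M = 13.6×10⁻³
  nickel superalloy: M = 13.3×10⁻³
  polycarbonate: M = 12.8×10⁻³
  gray cast iron: M = 4.85×10⁻³
Highest index: aluminum alloy.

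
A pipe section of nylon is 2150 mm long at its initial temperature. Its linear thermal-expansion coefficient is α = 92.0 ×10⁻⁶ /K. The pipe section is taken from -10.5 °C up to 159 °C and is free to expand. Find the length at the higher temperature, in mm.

2183.5 mm

ΔT = 159 − (-10.5) = 169.5 K.
ΔL = α·L₀·ΔT = 92.0×10⁻⁶ × 2150 mm × 169.5 K = 33.5 mm.
L = L₀ + ΔL = 2150 + 33.5 = 2183.5 mm.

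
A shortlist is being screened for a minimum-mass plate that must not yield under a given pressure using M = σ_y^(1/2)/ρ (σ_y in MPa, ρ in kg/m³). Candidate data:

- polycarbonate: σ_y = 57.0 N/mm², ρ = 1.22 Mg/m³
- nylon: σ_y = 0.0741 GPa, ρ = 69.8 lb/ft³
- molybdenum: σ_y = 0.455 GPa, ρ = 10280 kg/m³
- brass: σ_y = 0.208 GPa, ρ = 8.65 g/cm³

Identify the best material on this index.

nylon

Normalizing units and computing the index:
  polycarbonate: σ_y = 57.00 MPa, ρ = 1220 kg/m³
  nylon: σ_y = 74.10 MPa, ρ = 1118 kg/m³
  molybdenum: σ_y = 455.0 MPa, ρ = 10280 kg/m³
  brass: σ_y = 208.0 MPa, ρ = 8650 kg/m³
  nylon: M = 7.70×10⁻³
  polycarbonate: M = 6.19×10⁻³
  molybdenum: M = 2.07×10⁻³
  brass: M = 1.67×10⁻³
Nylon ranks first.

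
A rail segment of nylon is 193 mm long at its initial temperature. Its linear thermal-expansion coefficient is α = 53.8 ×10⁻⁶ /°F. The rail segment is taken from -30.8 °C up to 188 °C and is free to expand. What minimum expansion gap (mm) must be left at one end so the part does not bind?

Convert α: 53.8×10⁻⁶/°F × (9/5) = 96.8×10⁻⁶/K.
ΔT = 188 − (-30.8) = 218.8 K.
ΔL = α·L₀·ΔT = 96.8×10⁻⁶ × 193 mm × 218.8 K = 4.09 mm.

4.09 mm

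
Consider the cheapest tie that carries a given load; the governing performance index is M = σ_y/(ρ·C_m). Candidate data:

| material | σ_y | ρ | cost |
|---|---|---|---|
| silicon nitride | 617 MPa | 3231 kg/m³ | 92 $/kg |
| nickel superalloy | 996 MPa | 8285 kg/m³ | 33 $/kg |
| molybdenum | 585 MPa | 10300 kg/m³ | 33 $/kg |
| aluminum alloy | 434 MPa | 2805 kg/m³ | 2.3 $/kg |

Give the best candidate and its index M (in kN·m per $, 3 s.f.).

aluminum alloy, M = 67.3 kN·m per $

Evaluate M for each candidate:
  aluminum alloy: M = 67.3 kN·m per $
  nickel superalloy: M = 3.64 kN·m per $
  silicon nitride: M = 2.08 kN·m per $
  molybdenum: M = 1.72 kN·m per $
Aluminum alloy ranks first.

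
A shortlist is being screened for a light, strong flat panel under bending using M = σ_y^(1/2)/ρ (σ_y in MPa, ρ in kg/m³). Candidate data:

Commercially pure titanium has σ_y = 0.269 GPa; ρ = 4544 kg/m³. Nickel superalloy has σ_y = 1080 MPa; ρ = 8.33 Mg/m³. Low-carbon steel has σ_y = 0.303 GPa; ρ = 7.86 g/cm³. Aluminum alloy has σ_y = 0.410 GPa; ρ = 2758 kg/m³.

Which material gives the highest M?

Putting every candidate on a common basis:
  commercially pure titanium: σ_y = 269.0 MPa, ρ = 4544 kg/m³
  nickel superalloy: σ_y = 1080 MPa, ρ = 8330 kg/m³
  low-carbon steel: σ_y = 303.0 MPa, ρ = 7860 kg/m³
  aluminum alloy: σ_y = 410.0 MPa, ρ = 2758 kg/m³
  aluminum alloy: M = 7.34×10⁻³
  nickel superalloy: M = 3.95×10⁻³
  commercially pure titanium: M = 3.61×10⁻³
  low-carbon steel: M = 2.21×10⁻³
Aluminum alloy ranks first.

aluminum alloy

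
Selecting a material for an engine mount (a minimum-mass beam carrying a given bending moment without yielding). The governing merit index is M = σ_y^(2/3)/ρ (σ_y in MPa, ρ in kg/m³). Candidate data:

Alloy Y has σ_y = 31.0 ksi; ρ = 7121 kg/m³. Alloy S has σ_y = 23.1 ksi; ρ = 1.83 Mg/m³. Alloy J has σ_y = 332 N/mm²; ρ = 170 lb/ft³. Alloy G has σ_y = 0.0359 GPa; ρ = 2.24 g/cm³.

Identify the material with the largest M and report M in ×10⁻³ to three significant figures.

alloy J, M = 17.6×10⁻³

After converting to SI:
  alloy Y: σ_y = 213.7 MPa, ρ = 7121 kg/m³
  alloy S: σ_y = 159.3 MPa, ρ = 1830 kg/m³
  alloy J: σ_y = 332.0 MPa, ρ = 2723 kg/m³
  alloy G: σ_y = 35.90 MPa, ρ = 2240 kg/m³
  alloy J: M = 17.6×10⁻³
  alloy S: M = 16.1×10⁻³
  alloy Y: M = 5.02×10⁻³
  alloy G: M = 4.86×10⁻³
Highest index: alloy J.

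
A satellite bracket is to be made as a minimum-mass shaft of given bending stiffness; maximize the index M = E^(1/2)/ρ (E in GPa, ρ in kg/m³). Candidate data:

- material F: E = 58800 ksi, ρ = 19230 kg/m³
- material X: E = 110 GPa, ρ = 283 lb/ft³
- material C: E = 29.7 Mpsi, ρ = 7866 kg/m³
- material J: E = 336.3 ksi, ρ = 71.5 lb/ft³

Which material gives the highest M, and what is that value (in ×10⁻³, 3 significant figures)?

After converting to SI:
  material F: E = 405.4 GPa, ρ = 19230 kg/m³
  material X: E = 110.0 GPa, ρ = 4533 kg/m³
  material C: E = 204.8 GPa, ρ = 7866 kg/m³
  material J: E = 2.319 GPa, ρ = 1145 kg/m³
  material X: M = 2.31×10⁻³
  material C: M = 1.82×10⁻³
  material J: M = 1.33×10⁻³
  material F: M = 1.05×10⁻³
Material X has the largest M.

material X, M = 2.31×10⁻³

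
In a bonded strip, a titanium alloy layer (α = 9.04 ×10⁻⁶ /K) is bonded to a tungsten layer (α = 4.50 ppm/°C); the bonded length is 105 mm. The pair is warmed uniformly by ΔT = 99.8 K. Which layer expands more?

titanium alloy

α(titanium alloy) = 9.04×10⁻⁶/K vs α(tungsten) = 4.50×10⁻⁶/K.
Higher α expands more for the same ΔT: titanium alloy.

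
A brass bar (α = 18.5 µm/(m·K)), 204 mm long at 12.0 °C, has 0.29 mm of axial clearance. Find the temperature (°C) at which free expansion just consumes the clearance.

88.8 °C

α·L₀·ΔT = 0.29 mm ⇒ ΔT = 0.29 / (18.5×10⁻⁶ × 204.0) = 76.84 K.
T = 12.0 + 76.84 = 88.84 °C.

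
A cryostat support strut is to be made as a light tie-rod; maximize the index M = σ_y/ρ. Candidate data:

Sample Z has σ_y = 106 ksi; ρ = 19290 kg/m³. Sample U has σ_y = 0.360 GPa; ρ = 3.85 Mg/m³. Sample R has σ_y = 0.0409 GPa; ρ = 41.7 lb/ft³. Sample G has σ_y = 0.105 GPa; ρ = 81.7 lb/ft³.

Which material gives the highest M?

sample U

Normalizing units and computing the index:
  sample Z: σ_y = 730.8 MPa, ρ = 19290 kg/m³
  sample U: σ_y = 360.0 MPa, ρ = 3850 kg/m³
  sample R: σ_y = 40.90 MPa, ρ = 668.0 kg/m³
  sample G: σ_y = 105.0 MPa, ρ = 1309 kg/m³
  sample U: M = 93.5 kN·m/kg
  sample G: M = 80.2 kN·m/kg
  sample R: M = 61.2 kN·m/kg
  sample Z: M = 37.9 kN·m/kg
The maximum is for sample U.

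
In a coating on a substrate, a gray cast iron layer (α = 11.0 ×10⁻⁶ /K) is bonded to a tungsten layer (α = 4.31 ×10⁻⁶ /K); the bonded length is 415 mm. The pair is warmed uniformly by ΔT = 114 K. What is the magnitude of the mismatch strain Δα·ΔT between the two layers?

Δα = |11.0 − 4.31|×10⁻⁶/K = 6.69×10⁻⁶/K.
Mismatch strain = Δα·ΔT = 6.69×10⁻⁶ × 114.0 = 7.63×10⁻⁴.

7.63×10⁻⁴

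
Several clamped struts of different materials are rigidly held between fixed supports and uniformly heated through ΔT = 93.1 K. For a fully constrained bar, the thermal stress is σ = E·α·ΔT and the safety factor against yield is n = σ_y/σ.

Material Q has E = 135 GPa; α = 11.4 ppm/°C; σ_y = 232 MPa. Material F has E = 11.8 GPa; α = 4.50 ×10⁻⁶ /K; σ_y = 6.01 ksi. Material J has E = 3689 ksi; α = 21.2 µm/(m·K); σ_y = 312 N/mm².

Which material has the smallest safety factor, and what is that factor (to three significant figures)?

material Q, n = 1.62

In consistent units (E in GPa, α in ×10⁻⁶/K, σ_y in MPa):
  material Q: E = 135.0, α = 11.4, σ_y = 232.0 → σ = 143 MPa, n = 1.62
  material F: E = 11.80, α = 4.50, σ_y = 41.44 → σ = 4.94 MPa, n = 8.38
  material J: E = 25.43, α = 21.2, σ_y = 312.0 → σ = 50.2 MPa, n = 6.22
Smallest n: material Q with n = 1.62.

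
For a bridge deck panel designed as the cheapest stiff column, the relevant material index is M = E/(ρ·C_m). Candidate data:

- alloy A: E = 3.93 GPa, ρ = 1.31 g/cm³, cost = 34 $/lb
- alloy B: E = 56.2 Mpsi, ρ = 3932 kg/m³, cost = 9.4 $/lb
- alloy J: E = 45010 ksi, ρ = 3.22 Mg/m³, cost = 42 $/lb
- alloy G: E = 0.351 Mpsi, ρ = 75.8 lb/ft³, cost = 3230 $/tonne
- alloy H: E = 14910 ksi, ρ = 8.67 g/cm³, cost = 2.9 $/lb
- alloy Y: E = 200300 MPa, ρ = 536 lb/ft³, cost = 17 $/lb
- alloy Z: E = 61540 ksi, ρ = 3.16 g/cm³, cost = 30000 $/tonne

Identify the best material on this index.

alloy B

Convert each candidate to consistent units, then evaluate M:
  alloy A: E = 3.930 GPa, ρ = 1310 kg/m³, cost = 74.96 $/kg
  alloy B: E = 387.5 GPa, ρ = 3932 kg/m³, cost = 20.72 $/kg
  alloy J: E = 310.3 GPa, ρ = 3220 kg/m³, cost = 92.59 $/kg
  alloy G: E = 2.420 GPa, ρ = 1214 kg/m³, cost = 3.230 $/kg
  alloy H: E = 102.8 GPa, ρ = 8670 kg/m³, cost = 6.393 $/kg
  alloy Y: E = 200.3 GPa, ρ = 8586 kg/m³, cost = 37.48 $/kg
  alloy Z: E = 424.3 GPa, ρ = 3160 kg/m³, cost = 30.00 $/kg
  alloy B: M = 4.76 MN·m per $
  alloy Z: M = 4.48 MN·m per $
  alloy H: M = 1.85 MN·m per $
  alloy J: M = 1.04 MN·m per $
  alloy Y: M = 0.622 MN·m per $
  alloy G: M = 0.617 MN·m per $
  alloy A: M = 0.0400 MN·m per $
Alloy B ranks first.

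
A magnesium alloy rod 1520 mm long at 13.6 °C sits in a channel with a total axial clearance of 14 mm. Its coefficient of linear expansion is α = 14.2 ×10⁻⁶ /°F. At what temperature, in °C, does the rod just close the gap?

374 °C

α = 14.2×10⁻⁶/°F × 9/5 = 25.6×10⁻⁶/K.
α·L₀·ΔT = 14.0 mm ⇒ ΔT = 14.0 / (25.6×10⁻⁶ × 1520.0) = 360.3 K.
T = 13.6 + 360.3 = 373.9 °C.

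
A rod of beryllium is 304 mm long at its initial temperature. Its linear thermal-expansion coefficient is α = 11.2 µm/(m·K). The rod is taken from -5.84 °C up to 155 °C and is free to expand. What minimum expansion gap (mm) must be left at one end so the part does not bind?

0.548 mm

ΔT = 155 − (-5.84) = 160.8 K.
ΔL = α·L₀·ΔT = 11.2×10⁻⁶ × 304 mm × 160.8 K = 0.548 mm.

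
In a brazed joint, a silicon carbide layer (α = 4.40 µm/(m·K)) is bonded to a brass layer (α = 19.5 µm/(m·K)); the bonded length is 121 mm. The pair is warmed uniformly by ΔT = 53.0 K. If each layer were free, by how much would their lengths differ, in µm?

Δα = |4.40 − 19.5|×10⁻⁶/K = 15.1×10⁻⁶/K.
ΔL_mismatch = Δα·L·ΔT = 15.1×10⁻⁶ × 121.0 mm × 53.0 K = 96.8 µm.

96.8 µm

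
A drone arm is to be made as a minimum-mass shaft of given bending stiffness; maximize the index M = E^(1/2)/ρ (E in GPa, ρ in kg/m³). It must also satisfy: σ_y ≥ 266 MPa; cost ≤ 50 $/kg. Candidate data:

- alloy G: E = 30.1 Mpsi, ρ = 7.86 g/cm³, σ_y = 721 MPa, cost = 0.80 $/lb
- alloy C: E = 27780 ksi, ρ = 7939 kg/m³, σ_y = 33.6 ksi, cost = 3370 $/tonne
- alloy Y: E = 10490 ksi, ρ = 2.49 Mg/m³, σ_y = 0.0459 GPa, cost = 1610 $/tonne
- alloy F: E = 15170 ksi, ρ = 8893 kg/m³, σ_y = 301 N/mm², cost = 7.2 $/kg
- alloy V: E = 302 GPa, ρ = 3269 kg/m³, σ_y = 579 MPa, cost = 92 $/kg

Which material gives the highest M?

alloy G

Screen on constraints: σ_y ≥ 266 MPa; cost ≤ 50 $/kg. Survivors: alloy G, alloy F.
Convert each candidate to consistent units, then evaluate M:
  alloy G: E = 207.5 GPa, ρ = 7860 kg/m³
  alloy F: E = 104.6 GPa, ρ = 8893 kg/m³
  alloy G: M = 1.83×10⁻³
  alloy F: M = 1.15×10⁻³
The maximum is for alloy G.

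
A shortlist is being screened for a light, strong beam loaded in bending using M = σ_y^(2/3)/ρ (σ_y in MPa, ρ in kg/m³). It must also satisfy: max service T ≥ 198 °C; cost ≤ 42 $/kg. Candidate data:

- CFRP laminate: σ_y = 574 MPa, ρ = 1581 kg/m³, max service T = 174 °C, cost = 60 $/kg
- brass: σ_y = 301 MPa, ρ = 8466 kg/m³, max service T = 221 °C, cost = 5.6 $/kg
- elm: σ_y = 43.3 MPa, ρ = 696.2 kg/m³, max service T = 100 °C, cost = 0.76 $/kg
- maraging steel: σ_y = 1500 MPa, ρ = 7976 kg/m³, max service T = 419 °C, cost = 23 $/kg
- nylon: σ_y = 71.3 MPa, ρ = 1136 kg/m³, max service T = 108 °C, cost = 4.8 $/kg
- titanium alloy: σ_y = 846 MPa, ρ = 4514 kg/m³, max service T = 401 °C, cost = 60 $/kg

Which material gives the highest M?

Screen on constraints: max service T ≥ 198 °C; cost ≤ 42 $/kg. Survivors: brass, maraging steel.
Evaluate M for each candidate:
  maraging steel: M = 16.4×10⁻³
  brass: M = 5.31×10⁻³
The maximum is for maraging steel.

maraging steel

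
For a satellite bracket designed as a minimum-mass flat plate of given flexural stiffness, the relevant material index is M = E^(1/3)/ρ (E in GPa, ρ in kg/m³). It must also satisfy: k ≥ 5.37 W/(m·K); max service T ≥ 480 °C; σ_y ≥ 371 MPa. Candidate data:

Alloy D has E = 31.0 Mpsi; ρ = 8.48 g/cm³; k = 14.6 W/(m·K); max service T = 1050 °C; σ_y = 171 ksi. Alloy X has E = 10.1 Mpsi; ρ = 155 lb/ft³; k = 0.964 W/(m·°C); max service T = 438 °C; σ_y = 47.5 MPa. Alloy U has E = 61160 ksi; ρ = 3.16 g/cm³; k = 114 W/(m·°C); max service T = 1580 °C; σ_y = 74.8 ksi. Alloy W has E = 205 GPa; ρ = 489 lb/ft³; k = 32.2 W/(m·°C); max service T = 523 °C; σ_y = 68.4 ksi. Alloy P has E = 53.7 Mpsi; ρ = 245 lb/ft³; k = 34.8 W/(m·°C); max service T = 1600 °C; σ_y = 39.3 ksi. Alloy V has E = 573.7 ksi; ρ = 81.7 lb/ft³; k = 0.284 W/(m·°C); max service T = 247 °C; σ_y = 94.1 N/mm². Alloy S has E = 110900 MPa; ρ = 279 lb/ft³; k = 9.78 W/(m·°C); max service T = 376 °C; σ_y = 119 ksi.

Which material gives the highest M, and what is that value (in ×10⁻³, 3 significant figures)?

Screen on constraints: k ≥ 5.37 W/(m·K); max service T ≥ 480 °C; σ_y ≥ 371 MPa. Survivors: alloy D, alloy U, alloy W.
Putting every candidate on a common basis:
  alloy D: E = 213.7 GPa, ρ = 8480 kg/m³
  alloy U: E = 421.7 GPa, ρ = 3160 kg/m³
  alloy W: E = 205.0 GPa, ρ = 7833 kg/m³
  alloy U: M = 2.37×10⁻³
  alloy W: M = 0.753×10⁻³
  alloy D: M = 0.705×10⁻³
Alloy U ranks first.

alloy U, M = 2.37×10⁻³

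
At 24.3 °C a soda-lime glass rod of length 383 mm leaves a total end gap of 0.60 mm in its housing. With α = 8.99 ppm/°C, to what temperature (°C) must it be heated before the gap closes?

199 °C

α·L₀·ΔT = 0.6 mm ⇒ ΔT = 0.6 / (8.99×10⁻⁶ × 383.0) = 174.3 K.
T = 24.3 + 174.3 = 198.6 °C.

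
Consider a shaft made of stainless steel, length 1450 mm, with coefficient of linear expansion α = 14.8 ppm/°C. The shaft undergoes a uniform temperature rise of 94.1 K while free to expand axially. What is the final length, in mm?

ΔL = α·L₀·ΔT = 14.8×10⁻⁶ × 1450 mm × 94.10 K = 2.02 mm.
L = L₀ + ΔL = 1450 + 2.02 = 1452.0 mm.

1452.0 mm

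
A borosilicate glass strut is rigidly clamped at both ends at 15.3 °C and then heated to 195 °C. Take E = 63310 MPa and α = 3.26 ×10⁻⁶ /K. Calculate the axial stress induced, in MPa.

37.1 MPa

E = 63310 MPa = 63.31 GPa.
ΔT = 179.7 K. Constrained thermal stress σ = E·α·ΔT = 63.31×10³ MPa × 3.26×10⁻⁶ × 179.7 = 37.1 MPa (compressive).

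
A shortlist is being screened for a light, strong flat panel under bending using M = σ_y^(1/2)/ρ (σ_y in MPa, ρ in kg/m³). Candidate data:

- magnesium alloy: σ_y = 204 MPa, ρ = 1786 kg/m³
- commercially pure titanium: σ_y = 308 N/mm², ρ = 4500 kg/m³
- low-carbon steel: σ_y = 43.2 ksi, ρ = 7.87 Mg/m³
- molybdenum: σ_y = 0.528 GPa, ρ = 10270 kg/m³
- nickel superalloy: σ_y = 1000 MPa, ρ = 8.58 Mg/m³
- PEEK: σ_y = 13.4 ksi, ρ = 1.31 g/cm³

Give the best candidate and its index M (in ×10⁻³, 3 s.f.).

Putting every candidate on a common basis:
  magnesium alloy: σ_y = 204.0 MPa, ρ = 1786 kg/m³
  commercially pure titanium: σ_y = 308.0 MPa, ρ = 4500 kg/m³
  low-carbon steel: σ_y = 297.9 MPa, ρ = 7870 kg/m³
  molybdenum: σ_y = 528.0 MPa, ρ = 10270 kg/m³
  nickel superalloy: σ_y = 1000 MPa, ρ = 8580 kg/m³
  PEEK: σ_y = 92.39 MPa, ρ = 1310 kg/m³
  magnesium alloy: M = 8.00×10⁻³
  PEEK: M = 7.34×10⁻³
  commercially pure titanium: M = 3.90×10⁻³
  nickel superalloy: M = 3.69×10⁻³
  molybdenum: M = 2.24×10⁻³
  low-carbon steel: M = 2.19×10⁻³
Magnesium alloy has the largest M.

magnesium alloy, M = 8.00×10⁻³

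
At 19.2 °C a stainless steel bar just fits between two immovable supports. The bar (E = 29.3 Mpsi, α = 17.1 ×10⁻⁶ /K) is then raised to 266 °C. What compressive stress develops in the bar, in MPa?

853 MPa

E = 29.3 Mpsi = 202.0 GPa.
ΔT = 246.8 K. Constrained thermal stress σ = E·α·ΔT = 202.0×10³ MPa × 17.1×10⁻⁶ × 246.8 = 853 MPa (compressive).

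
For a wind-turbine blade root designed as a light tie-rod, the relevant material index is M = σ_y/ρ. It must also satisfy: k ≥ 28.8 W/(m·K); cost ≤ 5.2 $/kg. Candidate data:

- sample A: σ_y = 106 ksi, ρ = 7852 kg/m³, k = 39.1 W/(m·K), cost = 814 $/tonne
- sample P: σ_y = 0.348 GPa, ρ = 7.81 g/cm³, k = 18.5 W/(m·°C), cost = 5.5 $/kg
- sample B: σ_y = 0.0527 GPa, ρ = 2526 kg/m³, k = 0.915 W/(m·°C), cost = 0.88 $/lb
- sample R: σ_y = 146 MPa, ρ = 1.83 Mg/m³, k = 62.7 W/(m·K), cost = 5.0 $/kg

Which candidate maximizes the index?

sample A

Screen on constraints: k ≥ 28.8 W/(m·K); cost ≤ 5.2 $/kg. Survivors: sample A, sample R.
Putting every candidate on a common basis:
  sample A: σ_y = 730.8 MPa, ρ = 7852 kg/m³
  sample R: σ_y = 146.0 MPa, ρ = 1830 kg/m³
  sample A: M = 93.1 kN·m/kg
  sample R: M = 79.8 kN·m/kg
The maximum is for sample A.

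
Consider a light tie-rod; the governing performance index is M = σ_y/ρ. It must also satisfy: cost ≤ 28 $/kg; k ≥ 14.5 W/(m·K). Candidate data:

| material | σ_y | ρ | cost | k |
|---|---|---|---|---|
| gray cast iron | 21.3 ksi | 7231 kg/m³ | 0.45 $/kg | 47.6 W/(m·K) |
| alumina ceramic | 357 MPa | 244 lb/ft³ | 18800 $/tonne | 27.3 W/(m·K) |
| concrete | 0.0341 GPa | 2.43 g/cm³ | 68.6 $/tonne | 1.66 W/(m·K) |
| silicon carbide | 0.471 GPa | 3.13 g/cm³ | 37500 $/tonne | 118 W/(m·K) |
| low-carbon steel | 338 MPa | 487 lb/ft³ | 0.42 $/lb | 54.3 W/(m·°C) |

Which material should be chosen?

alumina ceramic

Screen on constraints: cost ≤ 28 $/kg; k ≥ 14.5 W/(m·K). Survivors: gray cast iron, alumina ceramic, low-carbon steel.
Putting every candidate on a common basis:
  gray cast iron: σ_y = 146.9 MPa, ρ = 7231 kg/m³
  alumina ceramic: σ_y = 357.0 MPa, ρ = 3909 kg/m³
  low-carbon steel: σ_y = 338.0 MPa, ρ = 7801 kg/m³
  alumina ceramic: M = 91.3 kN·m/kg
  low-carbon steel: M = 43.3 kN·m/kg
  gray cast iron: M = 20.3 kN·m/kg
Alumina ceramic has the largest M.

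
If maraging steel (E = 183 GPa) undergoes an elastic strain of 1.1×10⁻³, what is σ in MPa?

σ = E·ε = 183000 MPa × 1.1×10⁻³ = 201 MPa.

201 MPa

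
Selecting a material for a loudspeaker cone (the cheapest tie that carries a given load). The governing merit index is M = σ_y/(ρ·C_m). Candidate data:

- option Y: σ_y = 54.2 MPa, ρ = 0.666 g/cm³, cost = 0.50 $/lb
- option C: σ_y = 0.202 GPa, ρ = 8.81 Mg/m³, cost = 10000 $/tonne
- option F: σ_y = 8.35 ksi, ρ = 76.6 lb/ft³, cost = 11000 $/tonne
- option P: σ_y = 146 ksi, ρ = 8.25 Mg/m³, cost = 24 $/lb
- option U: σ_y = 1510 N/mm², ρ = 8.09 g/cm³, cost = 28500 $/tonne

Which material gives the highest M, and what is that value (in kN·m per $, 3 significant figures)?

Convert each candidate to consistent units, then evaluate M:
  option Y: σ_y = 54.20 MPa, ρ = 666.0 kg/m³, cost = 1.102 $/kg
  option C: σ_y = 202.0 MPa, ρ = 8810 kg/m³, cost = 10.00 $/kg
  option F: σ_y = 57.57 MPa, ρ = 1227 kg/m³, cost = 11.00 $/kg
  option P: σ_y = 1007 MPa, ρ = 8250 kg/m³, cost = 52.91 $/kg
  option U: σ_y = 1510 MPa, ρ = 8090 kg/m³, cost = 28.50 $/kg
  option Y: M = 73.8 kN·m per $
  option U: M = 6.55 kN·m per $
  option F: M = 4.27 kN·m per $
  option P: M = 2.31 kN·m per $
  option C: M = 2.29 kN·m per $
Option Y ranks first.

option Y, M = 73.8 kN·m per $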